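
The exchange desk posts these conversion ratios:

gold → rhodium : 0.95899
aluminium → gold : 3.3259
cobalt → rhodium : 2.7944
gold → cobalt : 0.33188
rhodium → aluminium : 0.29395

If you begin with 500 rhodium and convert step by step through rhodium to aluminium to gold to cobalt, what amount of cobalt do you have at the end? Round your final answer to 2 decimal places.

500 rhodium × 0.29395 = 146.975 aluminium
146.975 aluminium × 3.3259 = 488.8241525 gold
488.8241525 gold × 0.33188 = 162.2309597317 cobalt

162.23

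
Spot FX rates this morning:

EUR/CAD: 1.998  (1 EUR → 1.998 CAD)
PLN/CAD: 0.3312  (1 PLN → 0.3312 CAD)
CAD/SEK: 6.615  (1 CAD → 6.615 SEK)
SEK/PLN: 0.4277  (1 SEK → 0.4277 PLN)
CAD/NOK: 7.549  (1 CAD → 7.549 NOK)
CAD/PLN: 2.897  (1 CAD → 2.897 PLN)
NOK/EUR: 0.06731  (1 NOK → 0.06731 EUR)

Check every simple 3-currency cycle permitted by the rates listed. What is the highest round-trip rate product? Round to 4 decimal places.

CAD→NOK→EUR→CAD: 7.549 × 0.06731 × 1.998 = 1.01523
CAD→SEK→PLN→CAD: 6.615 × 0.4277 × 0.3312 = 0.93704
Maximum is CAD→NOK→EUR→CAD at 1.0152; arbitrage exists.

1.0152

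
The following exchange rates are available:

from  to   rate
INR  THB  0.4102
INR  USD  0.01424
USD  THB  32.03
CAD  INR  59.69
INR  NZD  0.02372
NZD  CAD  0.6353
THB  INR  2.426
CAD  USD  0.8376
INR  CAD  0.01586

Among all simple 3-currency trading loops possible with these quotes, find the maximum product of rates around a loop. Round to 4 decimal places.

USD→THB→INR→USD: 32.03 × 2.426 × 0.01424 = 1.10652
CAD→INR→NZD→CAD: 59.69 × 0.02372 × 0.6353 = 0.89949
Maximum is USD→THB→INR→USD at 1.1065; arbitrage exists.

1.1065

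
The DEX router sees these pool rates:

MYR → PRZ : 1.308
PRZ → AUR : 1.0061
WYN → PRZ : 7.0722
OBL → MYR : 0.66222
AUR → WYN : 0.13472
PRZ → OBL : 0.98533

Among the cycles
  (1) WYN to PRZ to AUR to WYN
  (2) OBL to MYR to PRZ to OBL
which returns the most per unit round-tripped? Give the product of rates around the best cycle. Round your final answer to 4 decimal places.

(1) 7.0722 × 1.0061 × 0.13472 = 0.95858
(2) 0.66222 × 1.308 × 0.98533 = 0.85348
Highest is cycle (1) at 0.9586 (≤1, no arbitrage).

0.9586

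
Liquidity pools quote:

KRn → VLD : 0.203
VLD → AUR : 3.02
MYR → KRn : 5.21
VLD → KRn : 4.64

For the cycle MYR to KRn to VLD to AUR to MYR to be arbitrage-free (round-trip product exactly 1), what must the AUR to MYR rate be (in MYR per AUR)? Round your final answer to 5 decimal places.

Known legs of the cycle: 5.21 × 0.203 × 3.02 = 3.1940426
For no arbitrage the full-cycle product must be 1, so the missing rate is 1 / 3.1940426 ≈ 0.3130829.

0.31308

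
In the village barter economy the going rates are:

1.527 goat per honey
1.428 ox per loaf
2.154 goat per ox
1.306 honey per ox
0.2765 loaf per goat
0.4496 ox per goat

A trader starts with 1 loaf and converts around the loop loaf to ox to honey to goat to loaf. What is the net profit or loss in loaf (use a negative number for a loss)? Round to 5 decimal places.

1 loaf × 1.428 = 1.428 ox
1.428 ox × 1.306 = 1.864968 honey
1.864968 honey × 1.527 = 2.847806136 goat
2.847806136 goat × 0.2765 = 0.787418396604 loaf
Net change: 0.787418396604 − 1 = -0.212581603396 loaf

-0.21258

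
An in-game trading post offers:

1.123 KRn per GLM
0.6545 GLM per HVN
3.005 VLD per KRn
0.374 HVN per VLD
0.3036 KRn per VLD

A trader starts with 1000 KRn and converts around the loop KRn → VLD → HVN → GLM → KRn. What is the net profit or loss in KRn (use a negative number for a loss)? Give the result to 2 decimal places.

-173.95

1000 KRn × 3.005 = 3005 VLD
3005 VLD × 0.374 = 1123.87 HVN
1123.87 HVN × 0.6545 = 735.572915 GLM
735.572915 GLM × 1.123 = 826.048383545 KRn
Net change: 826.048383545 − 1000 = -173.951616455 KRn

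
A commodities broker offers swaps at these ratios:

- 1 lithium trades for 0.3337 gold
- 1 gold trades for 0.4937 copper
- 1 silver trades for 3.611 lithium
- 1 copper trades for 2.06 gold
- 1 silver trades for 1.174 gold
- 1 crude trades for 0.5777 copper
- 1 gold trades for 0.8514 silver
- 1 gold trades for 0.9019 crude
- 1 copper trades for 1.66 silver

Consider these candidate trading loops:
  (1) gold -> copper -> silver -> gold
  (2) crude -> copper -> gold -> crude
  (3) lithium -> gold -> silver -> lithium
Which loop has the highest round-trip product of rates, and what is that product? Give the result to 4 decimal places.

(1) 0.4937 × 1.66 × 1.174 = 0.96214
(2) 0.5777 × 2.06 × 0.9019 = 1.07332
(3) 0.3337 × 0.8514 × 3.611 = 1.02593
Highest is cycle (2) at 1.0733 (>1, arbitrage).

1.0733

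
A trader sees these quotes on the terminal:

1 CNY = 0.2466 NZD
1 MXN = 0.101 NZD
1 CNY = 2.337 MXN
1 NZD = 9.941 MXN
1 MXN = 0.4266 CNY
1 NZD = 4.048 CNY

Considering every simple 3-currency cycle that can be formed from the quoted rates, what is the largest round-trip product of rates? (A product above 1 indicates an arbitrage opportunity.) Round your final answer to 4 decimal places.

1.0458

CNY→NZD→MXN→CNY: 0.2466 × 9.941 × 0.4266 = 1.04579
CNY→MXN→NZD→CNY: 2.337 × 0.101 × 4.048 = 0.95548
Maximum is CNY→NZD→MXN→CNY at 1.0458; arbitrage exists.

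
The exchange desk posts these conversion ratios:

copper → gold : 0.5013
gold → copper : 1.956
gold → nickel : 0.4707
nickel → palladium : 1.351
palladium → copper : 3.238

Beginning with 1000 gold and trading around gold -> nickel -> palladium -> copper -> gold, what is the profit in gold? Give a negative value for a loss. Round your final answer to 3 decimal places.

32.224

1000 gold × 0.4707 = 470.7 nickel
470.7 nickel × 1.351 = 635.9157 palladium
635.9157 palladium × 3.238 = 2059.0950366 copper
2059.0950366 copper × 0.5013 = 1032.22434184758 gold
Net change: 1032.22434184758 − 1000 = 32.22434184758 gold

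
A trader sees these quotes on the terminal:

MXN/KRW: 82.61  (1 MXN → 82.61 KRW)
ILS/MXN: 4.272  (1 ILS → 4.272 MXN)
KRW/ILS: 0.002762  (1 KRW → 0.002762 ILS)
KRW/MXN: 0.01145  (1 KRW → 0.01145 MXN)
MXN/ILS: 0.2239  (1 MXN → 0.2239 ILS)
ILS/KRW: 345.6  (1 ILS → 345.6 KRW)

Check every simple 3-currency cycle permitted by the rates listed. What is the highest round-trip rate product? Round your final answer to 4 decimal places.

KRW→ILS→MXN→KRW: 0.002762 × 4.272 × 82.61 = 0.97474
KRW→MXN→ILS→KRW: 0.01145 × 0.2239 × 345.6 = 0.88600
Maximum is KRW→ILS→MXN→KRW at 0.9747; no arbitrage — every cycle loses value.

0.9747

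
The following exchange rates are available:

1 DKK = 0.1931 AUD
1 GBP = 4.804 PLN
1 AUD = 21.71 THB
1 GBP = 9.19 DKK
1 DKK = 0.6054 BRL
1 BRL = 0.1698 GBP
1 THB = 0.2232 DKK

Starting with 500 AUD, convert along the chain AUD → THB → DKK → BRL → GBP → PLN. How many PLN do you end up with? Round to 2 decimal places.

1196.48

500 AUD × 21.71 = 10855 THB
10855 THB × 0.2232 = 2422.836 DKK
2422.836 DKK × 0.6054 = 1466.7849144 BRL
1466.7849144 BRL × 0.1698 = 249.06007846512 GBP
249.06007846512 GBP × 4.804 = 1196.48461694643648 PLN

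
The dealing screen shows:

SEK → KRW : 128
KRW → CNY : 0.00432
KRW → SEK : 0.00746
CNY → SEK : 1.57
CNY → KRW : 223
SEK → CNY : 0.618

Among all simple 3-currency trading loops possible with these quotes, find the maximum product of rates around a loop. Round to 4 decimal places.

1.0281

SEK→CNY→KRW→SEK: 0.618 × 223 × 0.00746 = 1.02809
SEK→KRW→CNY→SEK: 128 × 0.00432 × 1.57 = 0.86815
Maximum is SEK→CNY→KRW→SEK at 1.0281; arbitrage exists.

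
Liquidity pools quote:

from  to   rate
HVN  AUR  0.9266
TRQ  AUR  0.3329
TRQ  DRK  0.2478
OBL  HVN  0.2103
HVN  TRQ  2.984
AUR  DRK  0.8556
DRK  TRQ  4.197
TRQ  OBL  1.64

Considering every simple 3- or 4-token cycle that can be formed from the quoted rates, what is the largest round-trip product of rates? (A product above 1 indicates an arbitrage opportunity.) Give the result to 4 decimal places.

1.1954

TRQ→AUR→DRK→TRQ: 0.3329 × 0.8556 × 4.197 = 1.19543
TRQ→OBL→HVN→TRQ: 1.64 × 0.2103 × 2.984 = 1.02916
Maximum is TRQ→AUR→DRK→TRQ at 1.1954; arbitrage exists.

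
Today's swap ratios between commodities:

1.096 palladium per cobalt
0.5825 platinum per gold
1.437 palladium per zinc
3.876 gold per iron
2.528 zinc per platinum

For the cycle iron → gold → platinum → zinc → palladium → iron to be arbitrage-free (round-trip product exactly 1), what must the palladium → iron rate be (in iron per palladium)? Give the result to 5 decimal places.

Known legs of the cycle: 3.876 × 0.5825 × 2.528 × 1.437 = 8.20188235872
For no arbitrage the full-cycle product must be 1, so the missing rate is 1 / 8.20188235872 ≈ 0.1219232.

0.12192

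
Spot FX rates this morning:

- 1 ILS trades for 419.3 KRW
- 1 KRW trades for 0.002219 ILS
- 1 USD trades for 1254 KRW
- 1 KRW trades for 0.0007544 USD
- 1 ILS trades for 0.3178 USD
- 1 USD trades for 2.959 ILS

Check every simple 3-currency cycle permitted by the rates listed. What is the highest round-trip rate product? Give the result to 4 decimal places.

0.9360

KRW→USD→ILS→KRW: 0.0007544 × 2.959 × 419.3 = 0.93599
KRW→ILS→USD→KRW: 0.002219 × 0.3178 × 1254 = 0.88432
Maximum is KRW→USD→ILS→KRW at 0.9360; no arbitrage — every cycle loses value.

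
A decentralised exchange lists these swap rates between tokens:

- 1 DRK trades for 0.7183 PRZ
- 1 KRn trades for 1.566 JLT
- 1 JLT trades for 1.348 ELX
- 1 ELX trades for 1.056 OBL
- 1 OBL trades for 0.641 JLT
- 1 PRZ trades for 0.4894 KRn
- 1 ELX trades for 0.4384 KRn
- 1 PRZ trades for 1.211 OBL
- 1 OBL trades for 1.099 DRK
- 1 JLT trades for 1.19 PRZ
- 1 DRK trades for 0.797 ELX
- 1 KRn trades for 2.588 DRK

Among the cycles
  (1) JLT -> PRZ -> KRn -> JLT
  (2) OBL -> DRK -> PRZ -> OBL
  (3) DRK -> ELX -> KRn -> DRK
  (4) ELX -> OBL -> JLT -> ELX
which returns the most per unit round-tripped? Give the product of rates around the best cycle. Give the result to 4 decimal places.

0.9560

(1) 1.19 × 0.4894 × 1.566 = 0.91202
(2) 1.099 × 0.7183 × 1.211 = 0.95598
(3) 0.797 × 0.4384 × 2.588 = 0.90426
(4) 1.056 × 0.641 × 1.348 = 0.91246
Highest is cycle (2) at 0.9560 (≤1, no arbitrage).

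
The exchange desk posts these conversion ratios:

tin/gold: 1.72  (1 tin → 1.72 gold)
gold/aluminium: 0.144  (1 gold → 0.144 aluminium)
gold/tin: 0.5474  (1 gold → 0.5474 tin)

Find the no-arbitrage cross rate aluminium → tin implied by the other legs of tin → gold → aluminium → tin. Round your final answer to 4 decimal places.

Known legs of the cycle: 1.72 × 0.144 = 0.24768
For no arbitrage the full-cycle product must be 1, so the missing rate is 1 / 0.24768 ≈ 4.037468.

4.0375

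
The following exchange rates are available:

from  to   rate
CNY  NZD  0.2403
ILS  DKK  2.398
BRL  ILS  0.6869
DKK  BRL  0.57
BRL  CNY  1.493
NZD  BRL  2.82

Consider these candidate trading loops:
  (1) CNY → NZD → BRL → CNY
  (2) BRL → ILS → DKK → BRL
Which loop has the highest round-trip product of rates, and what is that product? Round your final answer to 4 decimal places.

1.0117

(1) 0.2403 × 2.82 × 1.493 = 1.01173
(2) 0.6869 × 2.398 × 0.57 = 0.93890
Highest is cycle (1) at 1.0117 (>1, arbitrage).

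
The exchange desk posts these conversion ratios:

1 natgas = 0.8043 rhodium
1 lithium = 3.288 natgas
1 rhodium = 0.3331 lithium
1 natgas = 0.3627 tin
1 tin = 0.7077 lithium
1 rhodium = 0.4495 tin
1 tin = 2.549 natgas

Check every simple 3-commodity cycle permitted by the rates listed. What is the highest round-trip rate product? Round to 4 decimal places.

natgas→rhodium→tin→natgas: 0.8043 × 0.4495 × 2.549 = 0.92155
natgas→rhodium→lithium→natgas: 0.8043 × 0.3331 × 3.288 = 0.88090
natgas→tin→lithium→natgas: 0.3627 × 0.7077 × 3.288 = 0.84397
Maximum is natgas→rhodium→tin→natgas at 0.9215; no arbitrage — every cycle loses value.

0.9215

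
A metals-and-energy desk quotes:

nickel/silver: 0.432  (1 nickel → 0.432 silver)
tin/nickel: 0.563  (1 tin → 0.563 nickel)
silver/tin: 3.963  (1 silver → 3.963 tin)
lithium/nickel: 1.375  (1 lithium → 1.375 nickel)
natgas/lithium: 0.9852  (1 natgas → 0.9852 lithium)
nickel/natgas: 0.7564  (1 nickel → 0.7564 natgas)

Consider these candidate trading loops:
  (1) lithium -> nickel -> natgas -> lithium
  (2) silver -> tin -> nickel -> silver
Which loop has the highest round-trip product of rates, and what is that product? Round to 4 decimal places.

1.0247

(1) 1.375 × 0.7564 × 0.9852 = 1.02466
(2) 3.963 × 0.563 × 0.432 = 0.96387
Highest is cycle (1) at 1.0247 (>1, arbitrage).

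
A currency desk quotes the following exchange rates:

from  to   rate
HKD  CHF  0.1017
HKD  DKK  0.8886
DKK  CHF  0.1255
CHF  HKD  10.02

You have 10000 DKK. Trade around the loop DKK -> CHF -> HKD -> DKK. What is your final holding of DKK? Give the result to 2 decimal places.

11174.23

10000 DKK × 0.1255 = 1255 CHF
1255 CHF × 10.02 = 12575.1 HKD
12575.1 HKD × 0.8886 = 11174.23386 DKK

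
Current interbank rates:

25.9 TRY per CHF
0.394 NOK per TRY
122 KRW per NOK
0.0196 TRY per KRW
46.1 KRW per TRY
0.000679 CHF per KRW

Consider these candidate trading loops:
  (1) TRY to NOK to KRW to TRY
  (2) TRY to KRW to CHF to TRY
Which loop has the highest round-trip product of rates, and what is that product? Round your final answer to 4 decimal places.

0.9421

(1) 0.394 × 122 × 0.0196 = 0.94213
(2) 46.1 × 0.000679 × 25.9 = 0.81072
Highest is cycle (1) at 0.9421 (≤1, no arbitrage).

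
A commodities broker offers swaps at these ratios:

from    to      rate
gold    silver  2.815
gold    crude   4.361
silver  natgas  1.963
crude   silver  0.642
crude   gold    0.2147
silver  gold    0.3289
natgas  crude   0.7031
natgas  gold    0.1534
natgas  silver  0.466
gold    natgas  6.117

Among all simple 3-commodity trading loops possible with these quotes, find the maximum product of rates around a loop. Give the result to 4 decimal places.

gold→natgas→silver→gold: 6.117 × 0.466 × 0.3289 = 0.93754
gold→natgas→crude→gold: 6.117 × 0.7031 × 0.2147 = 0.92340
gold→crude→silver→gold: 4.361 × 0.642 × 0.3289 = 0.92084
crude→silver→natgas→crude: 0.642 × 1.963 × 0.7031 = 0.88608
gold→silver→natgas→gold: 2.815 × 1.963 × 0.1534 = 0.84766
Maximum is gold→natgas→silver→gold at 0.9375; no arbitrage — every cycle loses value.

0.9375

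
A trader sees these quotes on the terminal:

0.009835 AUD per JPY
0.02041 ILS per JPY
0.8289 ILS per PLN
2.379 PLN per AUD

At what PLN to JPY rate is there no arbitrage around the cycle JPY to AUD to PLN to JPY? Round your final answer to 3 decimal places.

42.740

Known legs of the cycle: 0.009835 × 2.379 = 0.023397465
For no arbitrage the full-cycle product must be 1, so the missing rate is 1 / 0.023397465 ≈ 42.73967.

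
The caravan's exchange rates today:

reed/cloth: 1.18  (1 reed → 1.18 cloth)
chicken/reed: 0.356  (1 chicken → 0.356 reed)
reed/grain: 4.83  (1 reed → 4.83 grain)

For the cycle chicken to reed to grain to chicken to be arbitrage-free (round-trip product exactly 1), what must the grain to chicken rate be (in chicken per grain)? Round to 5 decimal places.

Known legs of the cycle: 0.356 × 4.83 = 1.71948
For no arbitrage the full-cycle product must be 1, so the missing rate is 1 / 1.71948 ≈ 0.5815712.

0.58157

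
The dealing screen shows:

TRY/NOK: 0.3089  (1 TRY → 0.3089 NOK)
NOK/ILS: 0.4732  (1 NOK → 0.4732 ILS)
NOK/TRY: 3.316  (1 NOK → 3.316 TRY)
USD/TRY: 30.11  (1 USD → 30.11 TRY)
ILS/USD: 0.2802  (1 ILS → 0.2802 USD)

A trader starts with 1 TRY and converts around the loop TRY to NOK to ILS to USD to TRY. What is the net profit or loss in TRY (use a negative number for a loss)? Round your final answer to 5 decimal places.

0.23322

1 TRY × 0.3089 = 0.3089 NOK
0.3089 NOK × 0.4732 = 0.14617148 ILS
0.14617148 ILS × 0.2802 = 0.040957248696 USD
0.040957248696 USD × 30.11 = 1.23322275823656 TRY
Net change: 1.23322275823656 − 1 = 0.23322275823656 TRY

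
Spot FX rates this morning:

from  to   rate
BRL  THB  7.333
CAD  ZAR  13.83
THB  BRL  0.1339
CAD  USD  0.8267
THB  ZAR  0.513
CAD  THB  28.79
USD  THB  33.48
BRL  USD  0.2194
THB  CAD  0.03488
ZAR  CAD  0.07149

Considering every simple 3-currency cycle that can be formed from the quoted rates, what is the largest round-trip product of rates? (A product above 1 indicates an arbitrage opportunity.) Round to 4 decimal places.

1.0559

CAD→THB→ZAR→CAD: 28.79 × 0.513 × 0.07149 = 1.05586
BRL→USD→THB→BRL: 0.2194 × 33.48 × 0.1339 = 0.98356
CAD→USD→THB→CAD: 0.8267 × 33.48 × 0.03488 = 0.96541
Maximum is CAD→THB→ZAR→CAD at 1.0559; arbitrage exists.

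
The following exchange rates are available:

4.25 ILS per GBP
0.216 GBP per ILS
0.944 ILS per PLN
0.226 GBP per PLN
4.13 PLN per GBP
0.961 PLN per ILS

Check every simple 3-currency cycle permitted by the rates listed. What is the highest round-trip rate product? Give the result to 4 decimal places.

ILS→PLN→GBP→ILS: 0.961 × 0.226 × 4.25 = 0.92304
ILS→GBP→PLN→ILS: 0.216 × 4.13 × 0.944 = 0.84212
Maximum is ILS→PLN→GBP→ILS at 0.9230; no arbitrage — every cycle loses value.

0.9230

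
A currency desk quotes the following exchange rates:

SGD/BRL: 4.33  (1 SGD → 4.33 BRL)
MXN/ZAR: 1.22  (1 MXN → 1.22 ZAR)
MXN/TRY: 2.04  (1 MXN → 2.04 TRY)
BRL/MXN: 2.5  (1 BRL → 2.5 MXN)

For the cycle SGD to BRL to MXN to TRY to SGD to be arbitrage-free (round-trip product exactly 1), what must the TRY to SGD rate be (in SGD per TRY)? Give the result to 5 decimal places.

0.04528

Known legs of the cycle: 4.33 × 2.5 × 2.04 = 22.083
For no arbitrage the full-cycle product must be 1, so the missing rate is 1 / 22.083 ≈ 0.0452837.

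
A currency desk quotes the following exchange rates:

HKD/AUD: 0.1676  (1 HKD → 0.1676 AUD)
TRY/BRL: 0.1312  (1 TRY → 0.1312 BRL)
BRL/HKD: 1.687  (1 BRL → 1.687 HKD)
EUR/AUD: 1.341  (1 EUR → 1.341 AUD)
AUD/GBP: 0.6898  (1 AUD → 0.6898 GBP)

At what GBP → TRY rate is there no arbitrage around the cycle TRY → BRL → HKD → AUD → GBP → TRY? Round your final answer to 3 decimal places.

Known legs of the cycle: 0.1312 × 1.687 × 0.1676 × 0.6898 = 0.025588576224512
For no arbitrage the full-cycle product must be 1, so the missing rate is 1 / 0.025588576224512 ≈ 39.07994.

39.080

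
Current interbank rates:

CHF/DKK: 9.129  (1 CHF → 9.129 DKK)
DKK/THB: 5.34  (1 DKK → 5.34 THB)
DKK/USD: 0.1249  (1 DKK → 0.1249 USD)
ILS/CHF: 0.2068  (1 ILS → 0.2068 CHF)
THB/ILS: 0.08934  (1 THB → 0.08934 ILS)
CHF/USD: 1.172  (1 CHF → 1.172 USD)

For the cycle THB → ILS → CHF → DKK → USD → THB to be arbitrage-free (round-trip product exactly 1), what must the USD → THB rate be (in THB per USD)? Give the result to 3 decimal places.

Known legs of the cycle: 0.08934 × 0.2068 × 9.129 × 0.1249 = 0.0210660023360952
For no arbitrage the full-cycle product must be 1, so the missing rate is 1 / 0.0210660023360952 ≈ 47.46985.

47.470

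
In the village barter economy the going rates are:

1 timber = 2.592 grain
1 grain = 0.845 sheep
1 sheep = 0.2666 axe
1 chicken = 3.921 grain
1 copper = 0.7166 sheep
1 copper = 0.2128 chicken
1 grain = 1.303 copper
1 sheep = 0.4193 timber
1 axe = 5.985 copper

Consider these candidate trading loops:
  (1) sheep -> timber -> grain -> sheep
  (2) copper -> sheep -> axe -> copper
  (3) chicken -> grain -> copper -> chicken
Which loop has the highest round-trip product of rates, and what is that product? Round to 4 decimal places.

1.1434

(1) 0.4193 × 2.592 × 0.845 = 0.91837
(2) 0.7166 × 0.2666 × 5.985 = 1.14341
(3) 3.921 × 1.303 × 0.2128 = 1.08721
Highest is cycle (2) at 1.1434 (>1, arbitrage).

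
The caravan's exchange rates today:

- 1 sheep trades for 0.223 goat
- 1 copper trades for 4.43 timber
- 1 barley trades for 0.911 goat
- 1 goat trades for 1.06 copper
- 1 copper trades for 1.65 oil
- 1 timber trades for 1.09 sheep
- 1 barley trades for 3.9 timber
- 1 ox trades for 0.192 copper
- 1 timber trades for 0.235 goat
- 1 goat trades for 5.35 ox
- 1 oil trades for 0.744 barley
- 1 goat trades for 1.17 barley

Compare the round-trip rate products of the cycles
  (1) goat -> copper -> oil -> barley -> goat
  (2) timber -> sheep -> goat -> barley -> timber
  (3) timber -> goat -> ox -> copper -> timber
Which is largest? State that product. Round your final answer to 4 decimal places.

1.1854

(1) 1.06 × 1.65 × 0.744 × 0.911 = 1.18544
(2) 1.09 × 0.223 × 1.17 × 3.9 = 1.10913
(3) 0.235 × 5.35 × 0.192 × 4.43 = 1.06937
Highest is cycle (1) at 1.1854 (>1, arbitrage).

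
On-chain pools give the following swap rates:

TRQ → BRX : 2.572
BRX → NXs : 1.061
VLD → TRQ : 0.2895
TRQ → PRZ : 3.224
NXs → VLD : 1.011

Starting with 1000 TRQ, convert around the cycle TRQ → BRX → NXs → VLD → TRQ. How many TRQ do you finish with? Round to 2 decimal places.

798.70

1000 TRQ × 2.572 = 2572 BRX
2572 BRX × 1.061 = 2728.892 NXs
2728.892 NXs × 1.011 = 2758.909812 VLD
2758.909812 VLD × 0.2895 = 798.704390574 TRQ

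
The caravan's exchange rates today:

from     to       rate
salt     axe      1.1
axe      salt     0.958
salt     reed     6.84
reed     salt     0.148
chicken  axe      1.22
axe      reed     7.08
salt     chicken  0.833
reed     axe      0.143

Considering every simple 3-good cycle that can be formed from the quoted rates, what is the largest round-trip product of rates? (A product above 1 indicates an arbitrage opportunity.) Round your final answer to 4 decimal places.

salt→axe→reed→salt: 1.1 × 7.08 × 0.148 = 1.15262
salt→chicken→axe→salt: 0.833 × 1.22 × 0.958 = 0.97358
salt→reed→axe→salt: 6.84 × 0.143 × 0.958 = 0.93704
Maximum is salt→axe→reed→salt at 1.1526; arbitrage exists.

1.1526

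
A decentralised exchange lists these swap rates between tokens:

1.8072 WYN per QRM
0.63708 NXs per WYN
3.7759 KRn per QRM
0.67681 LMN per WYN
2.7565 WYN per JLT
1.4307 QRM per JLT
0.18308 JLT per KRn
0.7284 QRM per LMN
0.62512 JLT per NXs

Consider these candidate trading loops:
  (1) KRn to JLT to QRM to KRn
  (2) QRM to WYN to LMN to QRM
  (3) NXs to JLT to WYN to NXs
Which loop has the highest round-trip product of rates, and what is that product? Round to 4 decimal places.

1.0978

(1) 0.18308 × 1.4307 × 3.7759 = 0.98903
(2) 1.8072 × 0.67681 × 0.7284 = 0.89093
(3) 0.62512 × 2.7565 × 0.63708 = 1.09778
Highest is cycle (3) at 1.0978 (>1, arbitrage).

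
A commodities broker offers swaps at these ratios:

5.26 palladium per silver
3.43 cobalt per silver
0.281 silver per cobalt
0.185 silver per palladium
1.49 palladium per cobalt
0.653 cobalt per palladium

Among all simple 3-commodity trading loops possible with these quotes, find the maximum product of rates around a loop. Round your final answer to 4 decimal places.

silver→palladium→cobalt→silver: 5.26 × 0.653 × 0.281 = 0.96517
silver→cobalt→palladium→silver: 3.43 × 1.49 × 0.185 = 0.94548
Maximum is silver→palladium→cobalt→silver at 0.9652; no arbitrage — every cycle loses value.

0.9652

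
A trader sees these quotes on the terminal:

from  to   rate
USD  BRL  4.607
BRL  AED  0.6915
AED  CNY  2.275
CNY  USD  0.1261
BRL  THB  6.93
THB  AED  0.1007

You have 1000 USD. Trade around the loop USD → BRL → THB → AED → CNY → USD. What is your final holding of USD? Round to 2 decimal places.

922.31

1000 USD × 4.607 = 4607 BRL
4607 BRL × 6.93 = 31926.51 THB
31926.51 THB × 0.1007 = 3214.999557 AED
3214.999557 AED × 2.275 = 7314.123992175 CNY
7314.123992175 CNY × 0.1261 = 922.3110354132675 USD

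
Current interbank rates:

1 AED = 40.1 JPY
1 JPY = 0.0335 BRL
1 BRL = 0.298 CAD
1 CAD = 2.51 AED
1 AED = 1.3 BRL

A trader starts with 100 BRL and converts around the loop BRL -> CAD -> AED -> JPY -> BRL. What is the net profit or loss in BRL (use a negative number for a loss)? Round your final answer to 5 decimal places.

0.47989

100 BRL × 0.298 = 29.8 CAD
29.8 CAD × 2.51 = 74.798 AED
74.798 AED × 40.1 = 2999.3998 JPY
2999.3998 JPY × 0.0335 = 100.4798933 BRL
Net change: 100.4798933 − 100 = 0.4798933 BRL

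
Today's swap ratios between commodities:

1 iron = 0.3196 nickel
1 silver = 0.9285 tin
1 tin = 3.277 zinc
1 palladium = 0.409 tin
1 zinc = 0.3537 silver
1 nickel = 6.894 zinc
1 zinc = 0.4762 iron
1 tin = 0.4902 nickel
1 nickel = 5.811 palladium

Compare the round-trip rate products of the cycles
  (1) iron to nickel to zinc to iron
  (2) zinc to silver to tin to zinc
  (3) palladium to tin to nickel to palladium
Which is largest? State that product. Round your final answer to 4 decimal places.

(1) 0.3196 × 6.894 × 0.4762 = 1.04922
(2) 0.3537 × 0.9285 × 3.277 = 1.07620
(3) 0.409 × 0.4902 × 5.811 = 1.16506
Highest is cycle (3) at 1.1651 (>1, arbitrage).

1.1651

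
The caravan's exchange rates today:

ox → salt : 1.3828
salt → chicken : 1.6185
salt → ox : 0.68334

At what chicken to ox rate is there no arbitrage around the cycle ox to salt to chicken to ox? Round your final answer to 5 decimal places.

Known legs of the cycle: 1.3828 × 1.6185 = 2.2380618
For no arbitrage the full-cycle product must be 1, so the missing rate is 1 / 2.2380618 ≈ 0.4468152.

0.44682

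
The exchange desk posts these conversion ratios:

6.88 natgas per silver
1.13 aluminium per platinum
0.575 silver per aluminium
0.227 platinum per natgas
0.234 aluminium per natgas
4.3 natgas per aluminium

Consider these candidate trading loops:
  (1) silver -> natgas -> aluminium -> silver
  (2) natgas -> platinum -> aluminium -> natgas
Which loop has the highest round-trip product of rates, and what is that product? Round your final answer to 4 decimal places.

1.1030

(1) 6.88 × 0.234 × 0.575 = 0.92570
(2) 0.227 × 1.13 × 4.3 = 1.10299
Highest is cycle (2) at 1.1030 (>1, arbitrage).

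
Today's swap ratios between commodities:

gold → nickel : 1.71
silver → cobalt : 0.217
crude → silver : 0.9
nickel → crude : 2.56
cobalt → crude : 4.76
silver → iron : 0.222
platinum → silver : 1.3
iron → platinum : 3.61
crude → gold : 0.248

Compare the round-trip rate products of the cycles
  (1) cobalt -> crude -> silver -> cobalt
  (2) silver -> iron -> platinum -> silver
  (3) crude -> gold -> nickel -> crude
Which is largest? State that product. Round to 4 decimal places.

(1) 4.76 × 0.9 × 0.217 = 0.92963
(2) 0.222 × 3.61 × 1.3 = 1.04185
(3) 0.248 × 1.71 × 2.56 = 1.08564
Highest is cycle (3) at 1.0856 (>1, arbitrage).

1.0856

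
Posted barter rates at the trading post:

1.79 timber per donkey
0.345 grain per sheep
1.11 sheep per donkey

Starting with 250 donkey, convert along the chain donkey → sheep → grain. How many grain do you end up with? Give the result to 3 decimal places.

250 donkey × 1.11 = 277.5 sheep
277.5 sheep × 0.345 = 95.7375 grain

95.738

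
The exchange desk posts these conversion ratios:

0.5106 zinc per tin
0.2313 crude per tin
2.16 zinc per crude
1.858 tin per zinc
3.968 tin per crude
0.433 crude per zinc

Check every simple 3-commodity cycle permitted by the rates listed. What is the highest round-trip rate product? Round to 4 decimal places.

0.9283

tin→crude→zinc→tin: 0.2313 × 2.16 × 1.858 = 0.92827
tin→zinc→crude→tin: 0.5106 × 0.433 × 3.968 = 0.87728
Maximum is tin→crude→zinc→tin at 0.9283; no arbitrage — every cycle loses value.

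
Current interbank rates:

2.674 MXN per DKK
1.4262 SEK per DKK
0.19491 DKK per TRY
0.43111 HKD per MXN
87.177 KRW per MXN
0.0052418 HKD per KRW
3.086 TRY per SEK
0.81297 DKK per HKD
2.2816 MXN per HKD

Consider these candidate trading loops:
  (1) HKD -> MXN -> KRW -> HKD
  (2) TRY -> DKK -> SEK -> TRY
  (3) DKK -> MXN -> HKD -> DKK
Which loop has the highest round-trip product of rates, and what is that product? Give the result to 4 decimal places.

1.0426

(1) 2.2816 × 87.177 × 0.0052418 = 1.04261
(2) 0.19491 × 1.4262 × 3.086 = 0.85785
(3) 2.674 × 0.43111 × 0.81297 = 0.93718
Highest is cycle (1) at 1.0426 (>1, arbitrage).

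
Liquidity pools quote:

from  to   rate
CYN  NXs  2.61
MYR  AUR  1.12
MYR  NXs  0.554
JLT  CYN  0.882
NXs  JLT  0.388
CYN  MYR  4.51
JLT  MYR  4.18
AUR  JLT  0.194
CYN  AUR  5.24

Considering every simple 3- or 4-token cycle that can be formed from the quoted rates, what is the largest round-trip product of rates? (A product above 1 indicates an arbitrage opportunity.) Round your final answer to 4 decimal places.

MYR→AUR→JLT→MYR: 1.12 × 0.194 × 4.18 = 0.90823
NXs→JLT→MYR→NXs: 0.388 × 4.18 × 0.554 = 0.89850
CYN→AUR→JLT→CYN: 5.24 × 0.194 × 0.882 = 0.89661
NXs→JLT→CYN→NXs: 0.388 × 0.882 × 2.61 = 0.89318
CYN→MYR→AUR→JLT→CYN: 4.51 × 1.12 × 0.194 × 0.882 = 0.86430
NXs→JLT→CYN→MYR→NXs: 0.388 × 0.882 × 4.51 × 0.554 = 0.85504
Maximum is MYR→AUR→JLT→MYR at 0.9082; no arbitrage — every cycle loses value.

0.9082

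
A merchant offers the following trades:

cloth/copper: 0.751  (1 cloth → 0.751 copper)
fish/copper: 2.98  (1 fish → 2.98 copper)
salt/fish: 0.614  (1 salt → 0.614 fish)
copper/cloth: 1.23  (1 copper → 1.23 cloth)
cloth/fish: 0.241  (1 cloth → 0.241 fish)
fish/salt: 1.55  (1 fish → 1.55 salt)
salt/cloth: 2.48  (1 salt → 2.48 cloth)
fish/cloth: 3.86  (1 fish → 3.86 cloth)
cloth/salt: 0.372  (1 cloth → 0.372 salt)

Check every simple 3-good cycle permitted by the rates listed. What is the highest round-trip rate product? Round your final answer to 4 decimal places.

0.9264

cloth→fish→salt→cloth: 0.241 × 1.55 × 2.48 = 0.92640
copper→cloth→fish→copper: 1.23 × 0.241 × 2.98 = 0.88336
cloth→salt→fish→cloth: 0.372 × 0.614 × 3.86 = 0.88165
Maximum is cloth→fish→salt→cloth at 0.9264; no arbitrage — every cycle loses value.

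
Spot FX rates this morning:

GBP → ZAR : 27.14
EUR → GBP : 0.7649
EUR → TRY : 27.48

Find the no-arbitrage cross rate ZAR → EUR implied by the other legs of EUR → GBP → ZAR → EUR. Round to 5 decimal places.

Known legs of the cycle: 0.7649 × 27.14 = 20.759386
For no arbitrage the full-cycle product must be 1, so the missing rate is 1 / 20.759386 ≈ 0.0481710.

0.04817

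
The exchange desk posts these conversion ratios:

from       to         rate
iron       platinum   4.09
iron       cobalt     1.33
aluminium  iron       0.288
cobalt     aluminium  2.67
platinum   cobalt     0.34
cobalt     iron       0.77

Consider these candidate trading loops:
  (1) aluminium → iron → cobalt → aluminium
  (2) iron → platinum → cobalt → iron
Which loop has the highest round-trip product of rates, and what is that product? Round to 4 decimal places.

(1) 0.288 × 1.33 × 2.67 = 1.02272
(2) 4.09 × 0.34 × 0.77 = 1.07076
Highest is cycle (2) at 1.0708 (>1, arbitrage).

1.0708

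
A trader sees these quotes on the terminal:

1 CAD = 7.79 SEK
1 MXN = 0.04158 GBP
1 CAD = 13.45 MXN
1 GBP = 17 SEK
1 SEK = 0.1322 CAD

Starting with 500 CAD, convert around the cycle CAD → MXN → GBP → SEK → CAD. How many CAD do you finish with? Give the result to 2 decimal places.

500 CAD × 13.45 = 6725 MXN
6725 MXN × 0.04158 = 279.6255 GBP
279.6255 GBP × 17 = 4753.6335 SEK
4753.6335 SEK × 0.1322 = 628.4303487 CAD

628.43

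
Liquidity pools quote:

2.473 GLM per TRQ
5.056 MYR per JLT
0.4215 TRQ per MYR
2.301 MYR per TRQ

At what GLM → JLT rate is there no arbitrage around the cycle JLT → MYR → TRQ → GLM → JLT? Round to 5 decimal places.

0.18975

Known legs of the cycle: 5.056 × 0.4215 × 2.473 = 5.270220192
For no arbitrage the full-cycle product must be 1, so the missing rate is 1 / 5.270220192 ≈ 0.1897454.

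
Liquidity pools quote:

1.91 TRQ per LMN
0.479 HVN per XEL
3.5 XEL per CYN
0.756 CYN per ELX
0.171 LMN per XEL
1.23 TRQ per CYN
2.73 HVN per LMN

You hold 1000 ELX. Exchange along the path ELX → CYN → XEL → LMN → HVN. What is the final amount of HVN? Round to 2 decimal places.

1235.23

1000 ELX × 0.756 = 756 CYN
756 CYN × 3.5 = 2646 XEL
2646 XEL × 0.171 = 452.466 LMN
452.466 LMN × 2.73 = 1235.23218 HVN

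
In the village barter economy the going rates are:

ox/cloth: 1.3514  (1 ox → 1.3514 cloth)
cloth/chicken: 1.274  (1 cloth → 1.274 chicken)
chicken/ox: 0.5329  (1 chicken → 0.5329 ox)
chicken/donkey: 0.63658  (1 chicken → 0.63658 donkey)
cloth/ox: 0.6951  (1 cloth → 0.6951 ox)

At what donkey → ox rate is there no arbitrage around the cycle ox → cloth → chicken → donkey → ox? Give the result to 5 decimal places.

0.91242

Known legs of the cycle: 1.3514 × 1.274 × 0.63658 = 1.095989346088
For no arbitrage the full-cycle product must be 1, so the missing rate is 1 / 1.095989346088 ≈ 0.9124176.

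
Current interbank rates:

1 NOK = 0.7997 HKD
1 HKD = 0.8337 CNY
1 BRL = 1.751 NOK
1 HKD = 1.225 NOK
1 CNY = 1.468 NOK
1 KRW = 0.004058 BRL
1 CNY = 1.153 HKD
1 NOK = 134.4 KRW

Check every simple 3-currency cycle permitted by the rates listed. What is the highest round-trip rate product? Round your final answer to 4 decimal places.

0.9787

NOK→HKD→CNY→NOK: 0.7997 × 0.8337 × 1.468 = 0.97873
KRW→BRL→NOK→KRW: 0.004058 × 1.751 × 134.4 = 0.95499
Maximum is NOK→HKD→CNY→NOK at 0.9787; no arbitrage — every cycle loses value.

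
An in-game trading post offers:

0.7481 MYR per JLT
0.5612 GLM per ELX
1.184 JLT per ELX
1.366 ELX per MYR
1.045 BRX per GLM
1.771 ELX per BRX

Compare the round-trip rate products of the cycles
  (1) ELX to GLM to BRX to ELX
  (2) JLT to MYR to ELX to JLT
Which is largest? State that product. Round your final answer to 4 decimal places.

1.2099

(1) 0.5612 × 1.045 × 1.771 = 1.03861
(2) 0.7481 × 1.366 × 1.184 = 1.20994
Highest is cycle (2) at 1.2099 (>1, arbitrage).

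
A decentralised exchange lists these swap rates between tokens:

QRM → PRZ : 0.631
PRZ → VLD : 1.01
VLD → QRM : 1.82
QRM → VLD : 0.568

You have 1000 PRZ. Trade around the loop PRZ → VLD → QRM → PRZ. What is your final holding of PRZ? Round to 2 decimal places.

1159.90

1000 PRZ × 1.01 = 1010 VLD
1010 VLD × 1.82 = 1838.2 QRM
1838.2 QRM × 0.631 = 1159.9042 PRZ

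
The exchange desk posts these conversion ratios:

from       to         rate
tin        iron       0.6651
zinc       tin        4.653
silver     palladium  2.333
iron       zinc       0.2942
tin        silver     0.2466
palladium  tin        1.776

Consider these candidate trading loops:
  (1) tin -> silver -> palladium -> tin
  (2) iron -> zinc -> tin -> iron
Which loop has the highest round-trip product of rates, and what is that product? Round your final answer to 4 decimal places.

1.0218

(1) 0.2466 × 2.333 × 1.776 = 1.02176
(2) 0.2942 × 4.653 × 0.6651 = 0.91046
Highest is cycle (1) at 1.0218 (>1, arbitrage).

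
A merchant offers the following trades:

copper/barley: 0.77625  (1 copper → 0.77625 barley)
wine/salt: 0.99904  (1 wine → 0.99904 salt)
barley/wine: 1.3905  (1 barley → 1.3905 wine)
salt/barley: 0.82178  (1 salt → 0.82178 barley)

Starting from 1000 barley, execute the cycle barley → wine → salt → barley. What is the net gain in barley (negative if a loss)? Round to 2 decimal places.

1000 barley × 1.3905 = 1390.5 wine
1390.5 wine × 0.99904 = 1389.16512 salt
1389.16512 salt × 0.82178 = 1141.5881123136 barley
Net change: 1141.5881123136 − 1000 = 141.5881123136 barley

141.59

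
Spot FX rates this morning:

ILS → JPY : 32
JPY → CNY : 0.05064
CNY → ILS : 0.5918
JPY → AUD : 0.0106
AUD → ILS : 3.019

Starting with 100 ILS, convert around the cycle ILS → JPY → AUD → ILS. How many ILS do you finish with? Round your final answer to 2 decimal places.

102.40

100 ILS × 32 = 3200 JPY
3200 JPY × 0.0106 = 33.92 AUD
33.92 AUD × 3.019 = 102.40448 ILS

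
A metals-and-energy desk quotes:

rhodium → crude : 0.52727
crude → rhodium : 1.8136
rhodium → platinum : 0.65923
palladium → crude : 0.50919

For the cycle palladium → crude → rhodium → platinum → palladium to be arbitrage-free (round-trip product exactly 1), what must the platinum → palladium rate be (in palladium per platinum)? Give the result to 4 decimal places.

Known legs of the cycle: 0.50919 × 1.8136 × 0.65923 = 0.60877713986232
For no arbitrage the full-cycle product must be 1, so the missing rate is 1 / 0.60877713986232 ≈ 1.642637.

1.6426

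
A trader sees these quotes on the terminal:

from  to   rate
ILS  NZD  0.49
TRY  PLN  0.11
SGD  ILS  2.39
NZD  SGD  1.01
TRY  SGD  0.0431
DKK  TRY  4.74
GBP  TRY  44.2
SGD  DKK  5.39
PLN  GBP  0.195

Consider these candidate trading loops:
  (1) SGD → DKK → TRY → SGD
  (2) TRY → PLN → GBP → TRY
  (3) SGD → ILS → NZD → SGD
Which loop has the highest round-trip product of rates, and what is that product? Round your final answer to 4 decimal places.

1.1828

(1) 5.39 × 4.74 × 0.0431 = 1.10114
(2) 0.11 × 0.195 × 44.2 = 0.94809
(3) 2.39 × 0.49 × 1.01 = 1.18281
Highest is cycle (3) at 1.1828 (>1, arbitrage).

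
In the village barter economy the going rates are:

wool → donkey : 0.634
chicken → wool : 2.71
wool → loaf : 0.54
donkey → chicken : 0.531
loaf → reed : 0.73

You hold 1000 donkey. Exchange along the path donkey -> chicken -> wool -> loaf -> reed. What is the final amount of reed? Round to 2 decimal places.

567.26

1000 donkey × 0.531 = 531 chicken
531 chicken × 2.71 = 1439.01 wool
1439.01 wool × 0.54 = 777.0654 loaf
777.0654 loaf × 0.73 = 567.257742 reed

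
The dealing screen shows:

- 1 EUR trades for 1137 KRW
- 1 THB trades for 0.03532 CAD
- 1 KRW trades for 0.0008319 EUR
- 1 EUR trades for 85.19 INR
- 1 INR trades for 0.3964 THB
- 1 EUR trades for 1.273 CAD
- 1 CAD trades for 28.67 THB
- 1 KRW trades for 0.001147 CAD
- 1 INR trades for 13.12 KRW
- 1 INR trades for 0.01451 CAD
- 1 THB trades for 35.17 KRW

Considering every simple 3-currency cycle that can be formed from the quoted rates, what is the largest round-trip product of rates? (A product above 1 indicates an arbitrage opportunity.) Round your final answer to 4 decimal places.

1.1565

THB→KRW→CAD→THB: 35.17 × 0.001147 × 28.67 = 1.15655
INR→KRW→EUR→INR: 13.12 × 0.0008319 × 85.19 = 0.92981
Maximum is THB→KRW→CAD→THB at 1.1565; arbitrage exists.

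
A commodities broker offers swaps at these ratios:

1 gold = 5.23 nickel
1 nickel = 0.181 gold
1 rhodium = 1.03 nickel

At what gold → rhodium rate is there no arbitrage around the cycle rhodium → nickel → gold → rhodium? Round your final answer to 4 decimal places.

5.3639

Known legs of the cycle: 1.03 × 0.181 = 0.18643
For no arbitrage the full-cycle product must be 1, so the missing rate is 1 / 0.18643 ≈ 5.363944.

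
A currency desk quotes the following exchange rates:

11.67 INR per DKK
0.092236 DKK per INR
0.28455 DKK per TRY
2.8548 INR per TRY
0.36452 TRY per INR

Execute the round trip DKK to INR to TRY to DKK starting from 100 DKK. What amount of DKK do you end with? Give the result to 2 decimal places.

100 DKK × 11.67 = 1167 INR
1167 INR × 0.36452 = 425.39484 TRY
425.39484 TRY × 0.28455 = 121.046101722 DKK

121.05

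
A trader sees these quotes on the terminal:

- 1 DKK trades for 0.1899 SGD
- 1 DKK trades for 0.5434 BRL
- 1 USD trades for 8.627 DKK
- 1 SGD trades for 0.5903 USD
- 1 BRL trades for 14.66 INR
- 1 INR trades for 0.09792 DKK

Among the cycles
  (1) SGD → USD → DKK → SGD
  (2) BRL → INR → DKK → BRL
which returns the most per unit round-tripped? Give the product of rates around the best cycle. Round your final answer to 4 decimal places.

0.9671

(1) 0.5903 × 8.627 × 0.1899 = 0.96707
(2) 14.66 × 0.09792 × 0.5434 = 0.78005
Highest is cycle (1) at 0.9671 (≤1, no arbitrage).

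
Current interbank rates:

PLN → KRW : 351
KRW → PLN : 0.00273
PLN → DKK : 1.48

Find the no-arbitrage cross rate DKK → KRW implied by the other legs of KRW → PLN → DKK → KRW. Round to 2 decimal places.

247.50

Known legs of the cycle: 0.00273 × 1.48 = 0.0040404
For no arbitrage the full-cycle product must be 1, so the missing rate is 1 / 0.0040404 ≈ 247.5002.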